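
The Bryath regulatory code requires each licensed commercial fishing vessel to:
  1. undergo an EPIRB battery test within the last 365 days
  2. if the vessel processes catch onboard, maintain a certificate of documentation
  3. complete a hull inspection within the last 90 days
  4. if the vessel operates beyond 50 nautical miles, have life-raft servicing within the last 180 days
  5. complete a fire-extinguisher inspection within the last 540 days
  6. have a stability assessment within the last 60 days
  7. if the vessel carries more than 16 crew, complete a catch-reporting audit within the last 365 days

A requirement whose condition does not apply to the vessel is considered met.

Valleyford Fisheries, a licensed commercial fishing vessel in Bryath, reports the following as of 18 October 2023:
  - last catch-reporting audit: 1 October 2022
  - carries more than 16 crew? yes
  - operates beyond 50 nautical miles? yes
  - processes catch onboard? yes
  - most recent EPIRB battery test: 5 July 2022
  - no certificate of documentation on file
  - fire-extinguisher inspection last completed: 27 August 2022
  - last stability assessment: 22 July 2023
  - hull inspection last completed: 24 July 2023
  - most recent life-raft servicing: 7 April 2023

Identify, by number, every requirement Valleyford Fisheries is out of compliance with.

1. EPIRB battery test 470 days ago vs limit 365 → not met
2. condition 'processes catch onboard' holds; certificate of documentation absent → not met
3. hull inspection 86 days ago vs limit 90 → met
4. condition 'operates beyond 50 nautical miles' holds; life-raft servicing 194 days ago vs limit 180 → not met
5. fire-extinguisher inspection 417 days ago vs limit 540 → met
6. stability assessment 88 days ago vs limit 60 → not met
7. condition 'carries more than 16 crew' holds; catch-reporting audit 382 days ago vs limit 365 → not met
Not met: 1, 2, 4, 6, 7

1, 2, 4, 6, 7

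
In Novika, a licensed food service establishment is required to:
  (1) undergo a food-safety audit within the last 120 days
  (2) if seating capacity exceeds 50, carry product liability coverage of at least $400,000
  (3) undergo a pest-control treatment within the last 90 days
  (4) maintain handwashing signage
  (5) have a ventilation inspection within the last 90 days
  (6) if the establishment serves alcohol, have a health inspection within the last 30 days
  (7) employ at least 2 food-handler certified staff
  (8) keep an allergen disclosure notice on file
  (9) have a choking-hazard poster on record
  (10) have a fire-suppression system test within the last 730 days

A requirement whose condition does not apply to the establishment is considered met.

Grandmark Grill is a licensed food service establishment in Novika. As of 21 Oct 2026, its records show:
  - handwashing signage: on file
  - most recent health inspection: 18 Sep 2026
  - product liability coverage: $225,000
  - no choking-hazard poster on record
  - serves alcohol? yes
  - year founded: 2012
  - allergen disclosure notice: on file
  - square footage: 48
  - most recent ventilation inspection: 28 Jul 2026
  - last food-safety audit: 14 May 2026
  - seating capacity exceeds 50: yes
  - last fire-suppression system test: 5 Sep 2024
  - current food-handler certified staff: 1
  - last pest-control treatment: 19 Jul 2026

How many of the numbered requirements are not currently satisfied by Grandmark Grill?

7

1. food-safety audit 160 days ago vs limit 120 → not met
2. condition 'seating capacity exceeds 50' holds; product liability coverage $225,000 < $400,000 → not met
3. pest-control treatment 94 days ago vs limit 90 → not met
4. handwashing signage present → met
5. ventilation inspection 85 days ago vs limit 90 → met
6. condition 'serves alcohol' holds; health inspection 33 days ago vs limit 30 → not met
7. food-handler certified staff 1 < 2 → not met
8. allergen disclosure notice present → met
9. choking-hazard poster absent → not met
10. fire-suppression system test 776 days ago vs limit 730 → not met
Not met: 7 of 10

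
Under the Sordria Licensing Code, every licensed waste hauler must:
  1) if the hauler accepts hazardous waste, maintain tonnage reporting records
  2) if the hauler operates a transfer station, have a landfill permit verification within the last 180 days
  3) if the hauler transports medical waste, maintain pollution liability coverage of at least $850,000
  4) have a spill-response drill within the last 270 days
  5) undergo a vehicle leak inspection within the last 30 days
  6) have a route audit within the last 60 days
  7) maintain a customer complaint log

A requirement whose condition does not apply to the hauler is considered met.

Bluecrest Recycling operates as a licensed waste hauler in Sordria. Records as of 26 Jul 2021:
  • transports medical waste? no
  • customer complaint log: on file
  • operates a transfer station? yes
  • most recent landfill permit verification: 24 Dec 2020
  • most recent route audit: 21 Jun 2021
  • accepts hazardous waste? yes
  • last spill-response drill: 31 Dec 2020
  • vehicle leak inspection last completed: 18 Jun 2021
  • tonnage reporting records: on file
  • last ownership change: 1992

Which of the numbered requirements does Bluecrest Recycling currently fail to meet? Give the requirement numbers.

1. condition 'accepts hazardous waste' holds; tonnage reporting records present → met
2. condition 'operates a transfer station' holds; landfill permit verification 214 days ago vs limit 180 → not met
3. condition 'transports medical waste' does not hold → requirement n/a → met
4. spill-response drill 207 days ago vs limit 270 → met
5. vehicle leak inspection 38 days ago vs limit 30 → not met
6. route audit 35 days ago vs limit 60 → met
7. customer complaint log present → met
Not met: 2, 5

2, 5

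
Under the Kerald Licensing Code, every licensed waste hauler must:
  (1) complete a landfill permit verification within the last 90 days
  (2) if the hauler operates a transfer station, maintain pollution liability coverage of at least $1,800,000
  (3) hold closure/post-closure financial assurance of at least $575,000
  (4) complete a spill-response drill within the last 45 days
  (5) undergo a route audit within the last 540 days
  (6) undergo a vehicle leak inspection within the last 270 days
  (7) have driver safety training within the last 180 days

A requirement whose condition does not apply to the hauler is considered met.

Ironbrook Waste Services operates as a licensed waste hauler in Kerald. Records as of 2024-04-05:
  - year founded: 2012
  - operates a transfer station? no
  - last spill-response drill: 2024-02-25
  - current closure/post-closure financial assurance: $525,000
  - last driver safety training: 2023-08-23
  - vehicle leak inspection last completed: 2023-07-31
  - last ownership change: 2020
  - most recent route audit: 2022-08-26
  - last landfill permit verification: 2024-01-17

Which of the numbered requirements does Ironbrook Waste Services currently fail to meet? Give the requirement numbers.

1. landfill permit verification 79 days ago vs limit 90 → met
2. condition 'operates a transfer station' does not hold → requirement n/a → met
3. closure/post-closure financial assurance $525,000 < $575,000 → not met
4. spill-response drill 40 days ago vs limit 45 → met
5. route audit 588 days ago vs limit 540 → not met
6. vehicle leak inspection 249 days ago vs limit 270 → met
7. driver safety training 226 days ago vs limit 180 → not met
Not met: 3, 5, 7

3, 5, 7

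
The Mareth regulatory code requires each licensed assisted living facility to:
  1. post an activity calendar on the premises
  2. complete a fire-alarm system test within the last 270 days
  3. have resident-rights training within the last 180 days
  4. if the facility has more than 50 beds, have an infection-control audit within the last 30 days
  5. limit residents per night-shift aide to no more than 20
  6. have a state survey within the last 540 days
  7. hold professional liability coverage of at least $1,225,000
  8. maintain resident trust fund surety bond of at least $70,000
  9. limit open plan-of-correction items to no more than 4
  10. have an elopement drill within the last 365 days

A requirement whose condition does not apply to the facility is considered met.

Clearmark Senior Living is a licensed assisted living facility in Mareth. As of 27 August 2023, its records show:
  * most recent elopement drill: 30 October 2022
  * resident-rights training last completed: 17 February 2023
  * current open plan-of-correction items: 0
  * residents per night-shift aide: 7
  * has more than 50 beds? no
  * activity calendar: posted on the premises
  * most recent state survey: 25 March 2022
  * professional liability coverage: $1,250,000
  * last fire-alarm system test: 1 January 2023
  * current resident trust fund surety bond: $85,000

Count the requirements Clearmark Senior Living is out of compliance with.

1

1. activity calendar present → met
2. fire-alarm system test 238 days ago vs limit 270 → met
3. resident-rights training 191 days ago vs limit 180 → not met
4. condition 'has more than 50 beds' does not hold → requirement n/a → met
5. residents per night-shift aide 7 ≤ 20 → met
6. state survey 520 days ago vs limit 540 → met
7. professional liability coverage $1,250,000 ≥ $1,225,000 → met
8. resident trust fund surety bond $85,000 ≥ $70,000 → met
9. open plan-of-correction items 0 ≤ 4 → met
10. elopement drill 301 days ago vs limit 365 → met
Not met: 1 of 10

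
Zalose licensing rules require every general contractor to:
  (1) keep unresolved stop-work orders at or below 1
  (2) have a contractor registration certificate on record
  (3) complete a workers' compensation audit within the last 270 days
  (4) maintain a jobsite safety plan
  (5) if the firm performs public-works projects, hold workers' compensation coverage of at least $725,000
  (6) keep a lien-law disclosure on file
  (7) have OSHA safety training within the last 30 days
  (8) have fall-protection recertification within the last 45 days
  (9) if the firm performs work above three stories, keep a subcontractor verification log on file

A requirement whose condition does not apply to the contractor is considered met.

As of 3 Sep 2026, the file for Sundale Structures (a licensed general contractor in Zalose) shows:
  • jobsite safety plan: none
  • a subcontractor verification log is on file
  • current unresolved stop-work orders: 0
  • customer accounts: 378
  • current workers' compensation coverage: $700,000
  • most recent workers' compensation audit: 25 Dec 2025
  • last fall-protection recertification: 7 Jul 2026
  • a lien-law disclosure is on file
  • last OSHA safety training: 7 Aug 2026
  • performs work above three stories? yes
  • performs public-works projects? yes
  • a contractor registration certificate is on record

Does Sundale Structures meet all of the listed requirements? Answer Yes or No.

No

1. unresolved stop-work orders 0 ≤ 1 → met
2. contractor registration certificate present → met
3. workers' compensation audit 252 days ago vs limit 270 → met
4. jobsite safety plan absent → not met
5. condition 'performs public-works projects' holds; workers' compensation coverage $700,000 < $725,000 → not met
6. lien-law disclosure present → met
7. OSHA safety training 27 days ago vs limit 30 → met
8. fall-protection recertification 58 days ago vs limit 45 → not met
9. condition 'performs work above three stories' holds; subcontractor verification log present → met
Not met: 4, 5, 8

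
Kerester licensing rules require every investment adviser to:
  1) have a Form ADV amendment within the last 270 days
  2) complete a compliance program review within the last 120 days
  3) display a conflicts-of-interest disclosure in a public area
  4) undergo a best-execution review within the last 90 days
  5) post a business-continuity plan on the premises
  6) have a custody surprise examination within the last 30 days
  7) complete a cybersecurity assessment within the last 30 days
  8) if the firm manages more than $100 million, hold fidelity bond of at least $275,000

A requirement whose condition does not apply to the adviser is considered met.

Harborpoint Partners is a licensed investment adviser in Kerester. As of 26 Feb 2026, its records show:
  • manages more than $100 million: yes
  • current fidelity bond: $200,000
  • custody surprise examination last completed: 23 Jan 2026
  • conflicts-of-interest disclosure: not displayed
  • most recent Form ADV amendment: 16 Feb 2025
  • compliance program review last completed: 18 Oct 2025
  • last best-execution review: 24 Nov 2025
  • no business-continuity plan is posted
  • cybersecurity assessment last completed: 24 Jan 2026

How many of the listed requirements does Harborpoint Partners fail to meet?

8

1. Form ADV amendment 375 days ago vs limit 270 → not met
2. compliance program review 131 days ago vs limit 120 → not met
3. conflicts-of-interest disclosure absent → not met
4. best-execution review 94 days ago vs limit 90 → not met
5. business-continuity plan absent → not met
6. custody surprise examination 34 days ago vs limit 30 → not met
7. cybersecurity assessment 33 days ago vs limit 30 → not met
8. condition 'manages more than $100 million' holds; fidelity bond $200,000 < $275,000 → not met
Not met: 8 of 8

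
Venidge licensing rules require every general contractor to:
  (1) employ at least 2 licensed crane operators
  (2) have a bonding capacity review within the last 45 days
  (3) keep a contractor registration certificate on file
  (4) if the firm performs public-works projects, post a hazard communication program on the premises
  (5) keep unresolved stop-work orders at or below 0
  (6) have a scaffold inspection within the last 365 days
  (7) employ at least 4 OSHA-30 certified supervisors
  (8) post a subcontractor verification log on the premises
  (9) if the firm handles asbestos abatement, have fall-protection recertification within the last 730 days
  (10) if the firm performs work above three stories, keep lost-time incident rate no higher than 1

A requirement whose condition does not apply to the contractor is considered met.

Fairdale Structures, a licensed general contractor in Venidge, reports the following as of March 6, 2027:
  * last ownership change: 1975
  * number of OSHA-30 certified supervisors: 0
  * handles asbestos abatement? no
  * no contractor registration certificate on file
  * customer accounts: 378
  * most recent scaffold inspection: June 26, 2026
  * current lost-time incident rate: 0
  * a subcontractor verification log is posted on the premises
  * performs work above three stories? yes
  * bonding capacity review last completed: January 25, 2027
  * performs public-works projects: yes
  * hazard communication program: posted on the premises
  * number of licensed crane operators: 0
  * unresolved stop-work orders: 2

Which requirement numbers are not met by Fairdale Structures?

1. licensed crane operators 0 < 2 → not met
2. bonding capacity review 40 days ago vs limit 45 → met
3. contractor registration certificate absent → not met
4. condition 'performs public-works projects' holds; hazard communication program present → met
5. unresolved stop-work orders 2 > 0 → not met
6. scaffold inspection 253 days ago vs limit 365 → met
7. OSHA-30 certified supervisors 0 < 4 → not met
8. subcontractor verification log present → met
9. condition 'handles asbestos abatement' does not hold → requirement n/a → met
10. condition 'performs work above three stories' holds; lost-time incident rate 0 ≤ 1 → met
Not met: 1, 3, 5, 7

1, 3, 5, 7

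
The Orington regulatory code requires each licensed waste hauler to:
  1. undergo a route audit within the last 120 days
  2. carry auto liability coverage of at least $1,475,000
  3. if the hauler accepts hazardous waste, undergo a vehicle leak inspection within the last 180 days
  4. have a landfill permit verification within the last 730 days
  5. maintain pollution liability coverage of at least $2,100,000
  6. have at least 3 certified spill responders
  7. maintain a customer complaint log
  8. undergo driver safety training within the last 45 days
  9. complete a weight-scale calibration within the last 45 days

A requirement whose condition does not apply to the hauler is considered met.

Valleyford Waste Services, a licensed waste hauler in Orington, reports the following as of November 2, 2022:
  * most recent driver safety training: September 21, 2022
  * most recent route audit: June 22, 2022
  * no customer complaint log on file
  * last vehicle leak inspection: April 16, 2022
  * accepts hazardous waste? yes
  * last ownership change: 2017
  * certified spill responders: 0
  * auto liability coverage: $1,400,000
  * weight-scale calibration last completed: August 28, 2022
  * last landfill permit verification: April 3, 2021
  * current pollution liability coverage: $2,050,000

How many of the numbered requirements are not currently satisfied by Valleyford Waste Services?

7

1. route audit 133 days ago vs limit 120 → not met
2. auto liability coverage $1,400,000 < $1,475,000 → not met
3. condition 'accepts hazardous waste' holds; vehicle leak inspection 200 days ago vs limit 180 → not met
4. landfill permit verification 578 days ago vs limit 730 → met
5. pollution liability coverage $2,050,000 < $2,100,000 → not met
6. certified spill responders 0 < 3 → not met
7. customer complaint log absent → not met
8. driver safety training 42 days ago vs limit 45 → met
9. weight-scale calibration 66 days ago vs limit 45 → not met
Not met: 7 of 9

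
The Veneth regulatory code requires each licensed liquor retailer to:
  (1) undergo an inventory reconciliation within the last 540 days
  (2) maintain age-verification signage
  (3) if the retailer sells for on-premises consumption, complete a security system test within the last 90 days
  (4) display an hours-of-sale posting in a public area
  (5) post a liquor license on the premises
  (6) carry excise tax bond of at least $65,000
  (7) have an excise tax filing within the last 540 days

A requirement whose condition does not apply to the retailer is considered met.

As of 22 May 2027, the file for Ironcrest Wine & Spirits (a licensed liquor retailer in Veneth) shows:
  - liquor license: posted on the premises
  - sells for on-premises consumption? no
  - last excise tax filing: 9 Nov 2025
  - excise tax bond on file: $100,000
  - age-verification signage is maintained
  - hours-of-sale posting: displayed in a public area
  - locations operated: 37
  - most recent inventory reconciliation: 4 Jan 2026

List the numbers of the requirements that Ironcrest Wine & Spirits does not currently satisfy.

1. inventory reconciliation 503 days ago vs limit 540 → met
2. age-verification signage present → met
3. condition 'sells for on-premises consumption' does not hold → requirement n/a → met
4. hours-of-sale posting present → met
5. liquor license present → met
6. excise tax bond $100,000 ≥ $65,000 → met
7. excise tax filing 559 days ago vs limit 540 → not met
Not met: 7

7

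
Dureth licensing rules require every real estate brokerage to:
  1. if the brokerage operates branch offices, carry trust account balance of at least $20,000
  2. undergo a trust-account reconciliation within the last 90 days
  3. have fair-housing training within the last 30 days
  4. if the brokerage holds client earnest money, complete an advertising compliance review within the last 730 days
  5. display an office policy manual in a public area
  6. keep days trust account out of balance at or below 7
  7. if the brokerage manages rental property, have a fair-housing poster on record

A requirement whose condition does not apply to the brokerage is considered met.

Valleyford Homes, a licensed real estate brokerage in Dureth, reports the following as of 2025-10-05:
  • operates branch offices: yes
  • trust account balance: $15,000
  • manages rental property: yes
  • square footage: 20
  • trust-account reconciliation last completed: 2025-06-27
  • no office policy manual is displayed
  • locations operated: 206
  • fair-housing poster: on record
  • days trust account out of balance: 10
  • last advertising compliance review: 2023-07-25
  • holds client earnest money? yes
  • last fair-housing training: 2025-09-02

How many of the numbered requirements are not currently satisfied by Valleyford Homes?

6

1. condition 'operates branch offices' holds; trust account balance $15,000 < $20,000 → not met
2. trust-account reconciliation 100 days ago vs limit 90 → not met
3. fair-housing training 33 days ago vs limit 30 → not met
4. condition 'holds client earnest money' holds; advertising compliance review 803 days ago vs limit 730 → not met
5. office policy manual absent → not met
6. days trust account out of balance 10 > 7 → not met
7. condition 'manages rental property' holds; fair-housing poster present → met
Not met: 6 of 7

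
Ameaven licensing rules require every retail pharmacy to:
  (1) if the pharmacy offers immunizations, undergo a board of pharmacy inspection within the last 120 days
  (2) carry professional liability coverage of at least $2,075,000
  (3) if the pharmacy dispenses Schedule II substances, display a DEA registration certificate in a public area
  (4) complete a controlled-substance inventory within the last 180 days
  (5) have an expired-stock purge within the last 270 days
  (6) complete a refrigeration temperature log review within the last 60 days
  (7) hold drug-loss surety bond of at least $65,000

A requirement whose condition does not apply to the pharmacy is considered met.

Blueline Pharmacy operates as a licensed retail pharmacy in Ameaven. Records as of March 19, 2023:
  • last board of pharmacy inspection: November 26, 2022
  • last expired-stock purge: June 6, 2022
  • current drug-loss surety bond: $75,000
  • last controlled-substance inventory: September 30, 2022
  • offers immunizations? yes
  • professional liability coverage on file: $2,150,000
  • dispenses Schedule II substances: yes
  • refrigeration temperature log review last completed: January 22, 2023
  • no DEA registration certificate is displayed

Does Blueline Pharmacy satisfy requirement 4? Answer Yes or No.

Yes

4. controlled-substance inventory 170 days ago vs limit 180 → met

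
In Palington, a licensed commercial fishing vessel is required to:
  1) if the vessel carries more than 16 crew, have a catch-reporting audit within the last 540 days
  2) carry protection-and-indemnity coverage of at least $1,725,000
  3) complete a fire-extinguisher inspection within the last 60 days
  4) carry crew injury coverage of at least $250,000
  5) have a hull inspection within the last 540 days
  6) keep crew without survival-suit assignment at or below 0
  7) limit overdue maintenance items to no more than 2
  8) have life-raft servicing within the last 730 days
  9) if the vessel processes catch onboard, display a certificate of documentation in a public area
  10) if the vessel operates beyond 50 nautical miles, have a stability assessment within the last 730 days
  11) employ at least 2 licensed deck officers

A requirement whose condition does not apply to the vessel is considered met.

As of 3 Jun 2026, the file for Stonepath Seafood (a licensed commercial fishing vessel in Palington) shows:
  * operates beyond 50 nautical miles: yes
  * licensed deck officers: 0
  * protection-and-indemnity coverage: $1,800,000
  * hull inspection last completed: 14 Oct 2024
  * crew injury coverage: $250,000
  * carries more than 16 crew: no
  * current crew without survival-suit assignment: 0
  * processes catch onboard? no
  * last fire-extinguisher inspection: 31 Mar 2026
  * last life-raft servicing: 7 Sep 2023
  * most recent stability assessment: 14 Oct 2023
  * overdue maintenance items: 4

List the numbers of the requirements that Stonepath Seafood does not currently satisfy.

3, 5, 7, 8, 10, 11

1. condition 'carries more than 16 crew' does not hold → requirement n/a → met
2. protection-and-indemnity coverage $1,800,000 ≥ $1,725,000 → met
3. fire-extinguisher inspection 64 days ago vs limit 60 → not met
4. crew injury coverage $250,000 ≥ $250,000 → met
5. hull inspection 597 days ago vs limit 540 → not met
6. crew without survival-suit assignment 0 ≤ 0 → met
7. overdue maintenance items 4 > 2 → not met
8. life-raft servicing 1000 days ago vs limit 730 → not met
9. condition 'processes catch onboard' does not hold → requirement n/a → met
10. condition 'operates beyond 50 nautical miles' holds; stability assessment 963 days ago vs limit 730 → not met
11. licensed deck officers 0 < 2 → not met
Not met: 3, 5, 7, 8, 10, 11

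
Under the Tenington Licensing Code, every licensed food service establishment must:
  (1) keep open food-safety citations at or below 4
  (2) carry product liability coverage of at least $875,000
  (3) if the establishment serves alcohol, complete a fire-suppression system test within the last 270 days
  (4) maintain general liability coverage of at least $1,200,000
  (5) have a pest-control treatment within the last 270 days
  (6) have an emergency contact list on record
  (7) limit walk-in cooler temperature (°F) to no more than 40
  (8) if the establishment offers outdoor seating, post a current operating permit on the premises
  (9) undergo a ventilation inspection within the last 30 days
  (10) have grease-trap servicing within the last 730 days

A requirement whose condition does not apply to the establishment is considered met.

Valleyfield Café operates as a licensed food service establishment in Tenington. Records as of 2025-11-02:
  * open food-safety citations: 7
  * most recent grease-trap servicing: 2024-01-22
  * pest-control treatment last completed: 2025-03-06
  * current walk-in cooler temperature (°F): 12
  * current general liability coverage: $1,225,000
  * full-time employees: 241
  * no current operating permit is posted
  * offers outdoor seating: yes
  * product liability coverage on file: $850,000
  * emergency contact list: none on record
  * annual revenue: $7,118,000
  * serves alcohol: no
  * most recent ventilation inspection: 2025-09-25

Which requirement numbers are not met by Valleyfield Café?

1, 2, 6, 8, 9

1. open food-safety citations 7 > 4 → not met
2. product liability coverage $850,000 < $875,000 → not met
3. condition 'serves alcohol' does not hold → requirement n/a → met
4. general liability coverage $1,225,000 ≥ $1,200,000 → met
5. pest-control treatment 241 days ago vs limit 270 → met
6. emergency contact list absent → not met
7. walk-in cooler temperature (°F) 12 ≤ 40 → met
8. condition 'offers outdoor seating' holds; current operating permit absent → not met
9. ventilation inspection 38 days ago vs limit 30 → not met
10. grease-trap servicing 650 days ago vs limit 730 → met
Not met: 1, 2, 6, 8, 9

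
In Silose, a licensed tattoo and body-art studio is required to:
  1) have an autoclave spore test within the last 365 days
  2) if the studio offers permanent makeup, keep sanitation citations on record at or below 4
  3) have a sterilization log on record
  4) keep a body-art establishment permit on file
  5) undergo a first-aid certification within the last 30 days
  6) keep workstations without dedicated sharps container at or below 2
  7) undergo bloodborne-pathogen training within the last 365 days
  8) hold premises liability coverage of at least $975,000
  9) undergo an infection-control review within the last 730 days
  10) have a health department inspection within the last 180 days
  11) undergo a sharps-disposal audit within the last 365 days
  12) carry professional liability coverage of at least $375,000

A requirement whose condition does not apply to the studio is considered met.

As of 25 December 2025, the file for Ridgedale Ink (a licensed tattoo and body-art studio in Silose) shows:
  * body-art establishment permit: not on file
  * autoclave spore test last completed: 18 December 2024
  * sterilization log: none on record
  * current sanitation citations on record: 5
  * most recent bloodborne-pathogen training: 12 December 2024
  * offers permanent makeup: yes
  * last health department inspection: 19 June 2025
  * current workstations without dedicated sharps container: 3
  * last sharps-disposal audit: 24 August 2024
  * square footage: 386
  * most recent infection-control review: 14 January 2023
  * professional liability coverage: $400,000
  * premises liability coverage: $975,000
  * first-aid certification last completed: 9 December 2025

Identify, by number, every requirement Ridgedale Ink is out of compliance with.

1. autoclave spore test 372 days ago vs limit 365 → not met
2. condition 'offers permanent makeup' holds; sanitation citations on record 5 > 4 → not met
3. sterilization log absent → not met
4. body-art establishment permit absent → not met
5. first-aid certification 16 days ago vs limit 30 → met
6. workstations without dedicated sharps container 3 > 2 → not met
7. bloodborne-pathogen training 378 days ago vs limit 365 → not met
8. premises liability coverage $975,000 ≥ $975,000 → met
9. infection-control review 1076 days ago vs limit 730 → not met
10. health department inspection 189 days ago vs limit 180 → not met
11. sharps-disposal audit 488 days ago vs limit 365 → not met
12. professional liability coverage $400,000 ≥ $375,000 → met
Not met: 1, 2, 3, 4, 6, 7, 9, 10, 11

1, 2, 3, 4, 6, 7, 9, 10, 11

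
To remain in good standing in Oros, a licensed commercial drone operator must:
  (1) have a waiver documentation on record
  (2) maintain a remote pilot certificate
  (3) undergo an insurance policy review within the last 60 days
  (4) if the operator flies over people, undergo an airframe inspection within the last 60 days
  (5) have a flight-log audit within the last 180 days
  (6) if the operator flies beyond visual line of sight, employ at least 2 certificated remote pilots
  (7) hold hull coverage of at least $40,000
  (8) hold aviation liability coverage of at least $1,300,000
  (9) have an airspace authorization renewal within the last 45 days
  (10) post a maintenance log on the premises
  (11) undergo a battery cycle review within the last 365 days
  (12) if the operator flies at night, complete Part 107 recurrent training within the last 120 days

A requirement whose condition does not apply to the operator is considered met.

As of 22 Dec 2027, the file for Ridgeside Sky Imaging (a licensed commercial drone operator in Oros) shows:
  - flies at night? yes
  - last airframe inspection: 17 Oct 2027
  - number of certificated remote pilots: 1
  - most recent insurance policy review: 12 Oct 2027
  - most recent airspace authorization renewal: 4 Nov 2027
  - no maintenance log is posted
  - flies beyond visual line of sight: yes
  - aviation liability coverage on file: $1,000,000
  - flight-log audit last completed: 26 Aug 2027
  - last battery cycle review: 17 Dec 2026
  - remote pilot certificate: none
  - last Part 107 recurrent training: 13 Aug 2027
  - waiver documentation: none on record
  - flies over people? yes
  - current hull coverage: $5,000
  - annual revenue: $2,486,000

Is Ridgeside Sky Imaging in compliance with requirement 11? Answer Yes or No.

No

11. battery cycle review 370 days ago vs limit 365 → not met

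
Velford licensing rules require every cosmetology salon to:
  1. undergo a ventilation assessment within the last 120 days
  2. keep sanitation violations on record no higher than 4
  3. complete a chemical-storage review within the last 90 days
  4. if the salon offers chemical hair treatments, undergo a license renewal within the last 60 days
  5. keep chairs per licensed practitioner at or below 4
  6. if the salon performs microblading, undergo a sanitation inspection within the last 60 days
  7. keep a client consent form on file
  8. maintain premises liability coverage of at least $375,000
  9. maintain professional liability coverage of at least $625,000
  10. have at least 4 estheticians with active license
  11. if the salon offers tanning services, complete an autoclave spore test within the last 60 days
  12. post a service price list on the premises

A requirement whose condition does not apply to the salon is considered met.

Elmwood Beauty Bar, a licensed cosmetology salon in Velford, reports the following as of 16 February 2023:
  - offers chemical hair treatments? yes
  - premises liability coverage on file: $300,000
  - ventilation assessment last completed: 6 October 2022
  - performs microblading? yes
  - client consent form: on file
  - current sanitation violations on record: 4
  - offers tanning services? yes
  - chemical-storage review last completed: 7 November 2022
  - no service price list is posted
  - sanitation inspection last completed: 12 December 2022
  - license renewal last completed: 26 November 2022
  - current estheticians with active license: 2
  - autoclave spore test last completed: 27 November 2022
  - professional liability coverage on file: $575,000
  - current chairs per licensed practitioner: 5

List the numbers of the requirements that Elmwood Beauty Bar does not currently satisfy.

1. ventilation assessment 133 days ago vs limit 120 → not met
2. sanitation violations on record 4 ≤ 4 → met
3. chemical-storage review 101 days ago vs limit 90 → not met
4. condition 'offers chemical hair treatments' holds; license renewal 82 days ago vs limit 60 → not met
5. chairs per licensed practitioner 5 > 4 → not met
6. condition 'performs microblading' holds; sanitation inspection 66 days ago vs limit 60 → not met
7. client consent form present → met
8. premises liability coverage $300,000 < $375,000 → not met
9. professional liability coverage $575,000 < $625,000 → not met
10. estheticians with active license 2 < 4 → not met
11. condition 'offers tanning services' holds; autoclave spore test 81 days ago vs limit 60 → not met
12. service price list absent → not met
Not met: 1, 3, 4, 5, 6, 8, 9, 10, 11, 12

1, 3, 4, 5, 6, 8, 9, 10, 11, 12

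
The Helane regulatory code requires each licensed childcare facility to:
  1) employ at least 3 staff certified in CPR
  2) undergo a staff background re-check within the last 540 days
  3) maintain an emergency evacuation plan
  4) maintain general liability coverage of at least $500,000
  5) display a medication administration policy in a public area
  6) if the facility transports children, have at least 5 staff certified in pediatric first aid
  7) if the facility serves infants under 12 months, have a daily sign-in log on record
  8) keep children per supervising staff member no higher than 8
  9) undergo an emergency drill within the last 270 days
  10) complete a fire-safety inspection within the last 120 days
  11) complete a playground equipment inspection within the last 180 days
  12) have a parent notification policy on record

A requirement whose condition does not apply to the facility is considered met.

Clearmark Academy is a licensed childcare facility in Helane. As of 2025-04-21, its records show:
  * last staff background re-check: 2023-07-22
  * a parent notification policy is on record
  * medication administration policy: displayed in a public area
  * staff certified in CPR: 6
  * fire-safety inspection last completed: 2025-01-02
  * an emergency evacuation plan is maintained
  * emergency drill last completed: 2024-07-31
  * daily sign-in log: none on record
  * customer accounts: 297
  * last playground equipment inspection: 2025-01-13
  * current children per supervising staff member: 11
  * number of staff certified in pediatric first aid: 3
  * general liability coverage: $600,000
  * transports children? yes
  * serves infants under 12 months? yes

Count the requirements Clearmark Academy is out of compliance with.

4

1. staff certified in CPR 6 ≥ 3 → met
2. staff background re-check 639 days ago vs limit 540 → not met
3. emergency evacuation plan present → met
4. general liability coverage $600,000 ≥ $500,000 → met
5. medication administration policy present → met
6. condition 'transports children' holds; staff certified in pediatric first aid 3 < 5 → not met
7. condition 'serves infants under 12 months' holds; daily sign-in log absent → not met
8. children per supervising staff member 11 > 8 → not met
9. emergency drill 264 days ago vs limit 270 → met
10. fire-safety inspection 109 days ago vs limit 120 → met
11. playground equipment inspection 98 days ago vs limit 180 → met
12. parent notification policy present → met
Not met: 4 of 12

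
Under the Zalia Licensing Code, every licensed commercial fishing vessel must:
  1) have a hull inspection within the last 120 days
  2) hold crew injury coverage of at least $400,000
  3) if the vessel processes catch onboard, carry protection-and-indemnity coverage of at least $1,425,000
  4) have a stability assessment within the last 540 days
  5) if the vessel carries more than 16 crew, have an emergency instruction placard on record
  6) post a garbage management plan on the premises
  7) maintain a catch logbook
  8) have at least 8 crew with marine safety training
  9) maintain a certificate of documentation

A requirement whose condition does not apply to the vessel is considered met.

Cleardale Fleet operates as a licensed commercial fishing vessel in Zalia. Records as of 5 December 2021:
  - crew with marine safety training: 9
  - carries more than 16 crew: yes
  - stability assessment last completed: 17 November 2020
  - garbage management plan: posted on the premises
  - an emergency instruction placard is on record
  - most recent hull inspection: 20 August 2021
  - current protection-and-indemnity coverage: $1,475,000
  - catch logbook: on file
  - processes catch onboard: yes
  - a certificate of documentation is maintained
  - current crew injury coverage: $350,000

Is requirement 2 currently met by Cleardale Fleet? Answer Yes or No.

2. crew injury coverage $350,000 < $400,000 → not met

No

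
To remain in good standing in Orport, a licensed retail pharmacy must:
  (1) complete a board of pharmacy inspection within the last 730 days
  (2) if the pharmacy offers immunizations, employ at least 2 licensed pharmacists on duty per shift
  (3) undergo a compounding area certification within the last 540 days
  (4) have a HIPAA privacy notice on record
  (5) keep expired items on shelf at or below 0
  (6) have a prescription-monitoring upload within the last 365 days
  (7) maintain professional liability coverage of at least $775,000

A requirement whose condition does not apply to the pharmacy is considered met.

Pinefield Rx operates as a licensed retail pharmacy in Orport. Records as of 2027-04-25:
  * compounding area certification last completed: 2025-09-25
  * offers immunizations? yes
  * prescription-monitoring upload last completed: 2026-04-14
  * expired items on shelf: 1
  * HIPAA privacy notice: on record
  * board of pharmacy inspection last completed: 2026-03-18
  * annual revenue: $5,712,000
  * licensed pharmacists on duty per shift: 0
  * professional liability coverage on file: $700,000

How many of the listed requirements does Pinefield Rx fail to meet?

1. board of pharmacy inspection 403 days ago vs limit 730 → met
2. condition 'offers immunizations' holds; licensed pharmacists on duty per shift 0 < 2 → not met
3. compounding area certification 577 days ago vs limit 540 → not met
4. HIPAA privacy notice present → met
5. expired items on shelf 1 > 0 → not met
6. prescription-monitoring upload 376 days ago vs limit 365 → not met
7. professional liability coverage $700,000 < $775,000 → not met
Not met: 5 of 7

5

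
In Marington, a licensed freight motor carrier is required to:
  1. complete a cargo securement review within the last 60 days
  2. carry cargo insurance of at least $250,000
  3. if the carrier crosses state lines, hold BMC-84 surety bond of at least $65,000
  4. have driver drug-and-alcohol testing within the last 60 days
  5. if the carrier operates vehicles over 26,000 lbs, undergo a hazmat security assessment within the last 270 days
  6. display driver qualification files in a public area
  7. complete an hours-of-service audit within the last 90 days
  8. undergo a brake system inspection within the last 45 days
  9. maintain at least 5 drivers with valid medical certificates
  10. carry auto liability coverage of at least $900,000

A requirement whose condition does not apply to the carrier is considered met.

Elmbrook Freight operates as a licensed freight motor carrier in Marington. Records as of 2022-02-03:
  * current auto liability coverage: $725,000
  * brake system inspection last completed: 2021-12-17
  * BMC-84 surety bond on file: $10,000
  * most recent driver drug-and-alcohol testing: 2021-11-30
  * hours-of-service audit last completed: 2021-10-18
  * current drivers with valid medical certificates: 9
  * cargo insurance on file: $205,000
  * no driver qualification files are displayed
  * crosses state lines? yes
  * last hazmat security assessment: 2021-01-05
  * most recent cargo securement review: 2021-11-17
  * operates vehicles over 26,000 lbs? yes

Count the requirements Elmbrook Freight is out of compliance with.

1. cargo securement review 78 days ago vs limit 60 → not met
2. cargo insurance $205,000 < $250,000 → not met
3. condition 'crosses state lines' holds; BMC-84 surety bond $10,000 < $65,000 → not met
4. driver drug-and-alcohol testing 65 days ago vs limit 60 → not met
5. condition 'operates vehicles over 26,000 lbs' holds; hazmat security assessment 394 days ago vs limit 270 → not met
6. driver qualification files absent → not met
7. hours-of-service audit 108 days ago vs limit 90 → not met
8. brake system inspection 48 days ago vs limit 45 → not met
9. drivers with valid medical certificates 9 ≥ 5 → met
10. auto liability coverage $725,000 < $900,000 → not met
Not met: 9 of 10

9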